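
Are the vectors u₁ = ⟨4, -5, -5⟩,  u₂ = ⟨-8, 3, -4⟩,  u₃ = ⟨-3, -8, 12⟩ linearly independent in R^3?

Row-reduce the matrix whose columns are u₁, u₂, u₃.
The reduction yields 3 nonzero rows, so the rank is 3.
Since rank = 3 (the number of vectors), the set is linearly independent.

linearly independent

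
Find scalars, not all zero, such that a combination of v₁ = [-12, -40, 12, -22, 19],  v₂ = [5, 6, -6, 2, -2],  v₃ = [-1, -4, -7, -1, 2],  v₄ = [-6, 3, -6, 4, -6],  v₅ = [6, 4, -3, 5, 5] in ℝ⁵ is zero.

v₁ + 3v₂ - 3v₃ + 2v₄ + v₅ = 0

Solve the homogeneous system with v₁, v₂, v₃, v₄, v₅ as columns by row-reducing the coefficient matrix.
A generator of the null space is (1, 3, -3, 2, 1).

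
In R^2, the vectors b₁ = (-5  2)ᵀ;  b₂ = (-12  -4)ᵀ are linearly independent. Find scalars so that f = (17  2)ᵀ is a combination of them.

Set up the augmented matrix [b₁ | b₂ | f] and row-reduce.
Row-reducing the augmented matrix gives the unique coefficients (c₁, c₂) = (-1, -1).

f = -b₁ - b₂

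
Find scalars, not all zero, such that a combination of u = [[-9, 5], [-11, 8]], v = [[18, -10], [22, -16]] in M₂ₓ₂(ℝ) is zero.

Take coordinates with respect to {E₁₁, E₁₂, E₂₁, E₂₂}.
Set up α₁u + α₂v = 0 and solve the homogeneous system.
One solution (up to scaling) is (2, 1).

2u + v = 0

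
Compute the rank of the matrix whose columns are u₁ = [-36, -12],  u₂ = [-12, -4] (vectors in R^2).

1

Put the 2×2 matrix [u₁|u₂] into echelon form.
The echelon form has 1 nonzero row, so the rank is 1.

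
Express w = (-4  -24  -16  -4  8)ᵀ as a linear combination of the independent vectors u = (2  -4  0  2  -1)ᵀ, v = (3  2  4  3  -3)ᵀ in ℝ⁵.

Solve the system with u, v as columns and w as the right-hand side.
The system has the unique solution (α₁, α₂) = (4, -4).

w = 4u - 4v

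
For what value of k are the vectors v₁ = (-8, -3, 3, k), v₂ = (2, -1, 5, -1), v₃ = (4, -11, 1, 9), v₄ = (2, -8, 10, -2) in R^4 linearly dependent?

k = -34/3

Place the vectors as rows of a 4×4 matrix; dependence ⇔ determinant zero.
Cofactor expansion gives det = 216*k + 2448.
Solving 216*k + 2448 = 0 yields k = -34/3.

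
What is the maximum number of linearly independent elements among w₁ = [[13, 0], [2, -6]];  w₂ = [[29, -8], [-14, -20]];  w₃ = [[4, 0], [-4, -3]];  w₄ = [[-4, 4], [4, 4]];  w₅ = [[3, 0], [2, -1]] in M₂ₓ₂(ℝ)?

Pass to coordinate vectors with respect to the basis {E₁₁, E₁₂, E₂₁, E₂₂}.
Form the matrix with w₁, w₂, w₃, w₄, w₅ as columns and reduce.
Exactly 3 pivots survive; hence the rank is 3.
(With 5 elements in a 4-dimensional space the rank is at most 4.)

3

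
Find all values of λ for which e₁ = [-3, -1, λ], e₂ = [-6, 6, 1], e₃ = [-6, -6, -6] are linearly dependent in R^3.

λ = -11/6

Place the vectors as rows of a 3×3 matrix; dependence ⇔ determinant zero.
Cofactor expansion gives det = 72*λ + 132.
This vanishes exactly when λ = -11/6.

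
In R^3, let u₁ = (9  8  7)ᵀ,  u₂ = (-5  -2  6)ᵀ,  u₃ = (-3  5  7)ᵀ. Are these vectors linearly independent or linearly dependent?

linearly independent

Form the 3×3 matrix with these as columns; its determinant is -477.
A nonzero determinant means the columns are linearly independent.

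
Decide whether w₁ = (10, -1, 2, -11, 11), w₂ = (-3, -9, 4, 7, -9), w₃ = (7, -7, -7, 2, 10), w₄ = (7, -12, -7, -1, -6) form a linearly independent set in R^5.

Place the vectors as rows of a 4×5 matrix and reduce to echelon form.
The reduction yields 4 nonzero rows, so the rank is 4.
Since rank = 4 (the number of vectors), the set is linearly independent.

linearly independent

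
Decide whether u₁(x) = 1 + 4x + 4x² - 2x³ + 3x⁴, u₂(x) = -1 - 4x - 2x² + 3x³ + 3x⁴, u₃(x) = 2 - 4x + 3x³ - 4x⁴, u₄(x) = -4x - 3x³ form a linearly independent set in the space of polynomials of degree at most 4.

Write each element as a coordinate vector in ℝ⁵ using {1, x, …, x⁴}.
Row-reduce the matrix whose columns are u₁, u₂, u₃, u₄.
The reduction yields 4 nonzero rows, so the rank is 4.
Since rank = 4 (the number of vectors), the set is linearly independent.

linearly independent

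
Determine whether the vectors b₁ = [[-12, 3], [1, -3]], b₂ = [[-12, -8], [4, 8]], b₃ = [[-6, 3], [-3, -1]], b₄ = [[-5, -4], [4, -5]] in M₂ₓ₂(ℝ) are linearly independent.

Write each element as a coordinate vector in ℝ⁴ using {E₁₁, E₁₂, E₂₁, E₂₂}.
Place the vectors as rows of a 4×4 matrix and reduce to echelon form.
The reduction yields 4 nonzero rows, so the rank is 4.
Since rank = 4 (the number of vectors), the set is linearly independent.

linearly independent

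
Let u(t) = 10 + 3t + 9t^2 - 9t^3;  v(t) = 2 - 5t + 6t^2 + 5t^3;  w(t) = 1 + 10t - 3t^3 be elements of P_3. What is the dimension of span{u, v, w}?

Pass to coordinate vectors with respect to the basis {1, t, …, t^3}.
Put the 4×3 matrix [u|v|w] into echelon form.
Exactly 3 pivots survive; hence the rank is 3.

dim = 3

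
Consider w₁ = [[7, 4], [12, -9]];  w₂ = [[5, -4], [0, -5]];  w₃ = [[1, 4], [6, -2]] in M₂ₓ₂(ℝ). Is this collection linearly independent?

Take coordinates with respect to the standard basis {E₁₁, E₁₂, E₂₁, E₂₂}.
Row-reduce the matrix whose columns are w₁, w₂, w₃.
The reduction yields 2 nonzero rows, so the rank is 2.
Since rank 2 < 3, the set is linearly dependent.
Indeed w₁ - w₂ - 2w₃ = 0.

linearly dependent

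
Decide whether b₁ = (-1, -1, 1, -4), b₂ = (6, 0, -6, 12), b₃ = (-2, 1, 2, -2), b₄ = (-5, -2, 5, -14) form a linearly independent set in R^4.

linearly dependent

Row-reduce the matrix whose columns are b₁, b₂, b₃, b₄.
The reduction yields 2 nonzero rows, so the rank is 2.
Since rank 2 < 4, the set is linearly dependent.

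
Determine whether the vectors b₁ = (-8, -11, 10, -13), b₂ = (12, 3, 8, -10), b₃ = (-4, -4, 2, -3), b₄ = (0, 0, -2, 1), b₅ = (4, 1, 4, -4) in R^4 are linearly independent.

There are 5 vectors in a 4-dimensional space, so they cannot be linearly independent.

linearly dependent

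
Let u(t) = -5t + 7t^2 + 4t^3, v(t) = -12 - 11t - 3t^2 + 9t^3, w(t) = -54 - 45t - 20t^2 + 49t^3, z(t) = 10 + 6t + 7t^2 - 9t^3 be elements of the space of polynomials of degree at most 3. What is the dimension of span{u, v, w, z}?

3

Use coordinates relative to {1, t, …, t^3}.
Row-reduce the 4×4 matrix with these as rows.
The echelon form has 3 nonzero rows, so the rank is 3.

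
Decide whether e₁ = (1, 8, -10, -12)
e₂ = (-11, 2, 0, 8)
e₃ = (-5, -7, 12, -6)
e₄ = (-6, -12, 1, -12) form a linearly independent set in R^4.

Row-reduce the matrix whose columns are e₁, e₂, e₃, e₄.
The reduction yields 4 nonzero rows, so the rank is 4.
Since rank = 4 (the number of vectors), the set is linearly independent.

linearly independent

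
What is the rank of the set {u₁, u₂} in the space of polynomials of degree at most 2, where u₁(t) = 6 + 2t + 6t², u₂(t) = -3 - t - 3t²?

Use coordinates relative to {1, t, t²}.
Row-reduce the 2×3 matrix with these as rows.
Reduction leaves 1 leading entry, giving rank 1.

1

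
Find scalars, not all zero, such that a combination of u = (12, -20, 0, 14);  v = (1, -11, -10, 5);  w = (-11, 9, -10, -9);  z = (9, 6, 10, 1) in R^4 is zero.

u - v + w = 0

Write the vectors as columns of a matrix and find a nonzero vector in its null space.
A generator of the null space is (1, -1, 1, 0).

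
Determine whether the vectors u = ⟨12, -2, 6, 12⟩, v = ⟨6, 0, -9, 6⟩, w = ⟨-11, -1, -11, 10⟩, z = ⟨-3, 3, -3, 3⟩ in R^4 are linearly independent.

Row-reduce the matrix whose columns are u, v, w, z.
The reduction yields 4 nonzero rows, so the rank is 4.
Since rank = 4 (the number of vectors), the set is linearly independent.

linearly independent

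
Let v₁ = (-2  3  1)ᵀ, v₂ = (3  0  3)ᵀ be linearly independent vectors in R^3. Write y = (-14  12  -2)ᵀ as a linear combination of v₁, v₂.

y = 4v₁ - 2v₂

Since v₁, v₂ are independent, the coefficients expressing y are uniquely determined by a linear system.
Back-substitution yields (α₁, α₂) = (4, -2).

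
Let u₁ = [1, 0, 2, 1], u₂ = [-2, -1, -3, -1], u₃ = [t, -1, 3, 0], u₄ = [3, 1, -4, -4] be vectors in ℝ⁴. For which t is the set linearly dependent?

t = 7

Dependence holds iff the 4×4 matrix [u₁ u₂ u₃ u₄] is singular.
Cofactor expansion gives det = 21 - 3*t.
Setting this to zero gives t = 7.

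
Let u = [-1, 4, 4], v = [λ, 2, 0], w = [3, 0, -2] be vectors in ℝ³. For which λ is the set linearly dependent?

λ = 5/2

Dependence holds iff the 3×3 matrix [u v w] is singular.
Cofactor expansion gives det = 8*λ - 20.
Solving 8*λ - 20 = 0 yields λ = 5/2.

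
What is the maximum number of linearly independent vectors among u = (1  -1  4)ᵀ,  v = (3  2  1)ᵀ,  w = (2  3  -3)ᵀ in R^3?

2

Put the 3×3 matrix [u|v|w] into echelon form.
The echelon form has 2 nonzero rows, so the rank is 2.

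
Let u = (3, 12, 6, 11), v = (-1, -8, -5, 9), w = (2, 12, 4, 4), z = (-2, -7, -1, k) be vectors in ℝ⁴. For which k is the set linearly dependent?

The vectors are dependent exactly when the determinant of the matrix with rows u, v, w, z vanishes.
Expanding, det = 36*k + 630.
Solving 36*k + 630 = 0 yields k = -35/2.

k = -35/2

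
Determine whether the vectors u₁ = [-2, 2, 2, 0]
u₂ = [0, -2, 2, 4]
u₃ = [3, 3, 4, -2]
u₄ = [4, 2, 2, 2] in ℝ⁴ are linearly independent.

linearly independent

Form the 4×4 matrix with these as columns; its determinant is 248.
A nonzero determinant means the columns are linearly independent.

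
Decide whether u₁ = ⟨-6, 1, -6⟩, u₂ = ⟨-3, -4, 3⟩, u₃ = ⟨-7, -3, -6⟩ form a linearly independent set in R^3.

linearly independent

Form the 3×3 matrix with these as columns; its determinant is -123.
A nonzero determinant means the columns are linearly independent.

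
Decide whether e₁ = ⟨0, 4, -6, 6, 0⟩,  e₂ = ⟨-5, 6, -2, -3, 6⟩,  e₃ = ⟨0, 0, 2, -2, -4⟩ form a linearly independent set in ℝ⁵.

linearly independent

Place the vectors as rows of a 3×5 matrix and reduce to echelon form.
The reduction yields 3 nonzero rows, so the rank is 3.
Since rank = 3 (the number of vectors), the set is linearly independent.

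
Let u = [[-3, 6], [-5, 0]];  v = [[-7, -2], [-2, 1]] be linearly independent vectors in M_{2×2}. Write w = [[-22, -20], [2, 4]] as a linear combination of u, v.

Identify each element with its coordinate vector in ℝ⁴ via {E₁₁, E₁₂, E₂₁, E₂₂}.
Solve the system with u, v as columns and w as the right-hand side.
Back-substitution yields (a₁, a₂) = (-2, 4).

w = -2u + 4v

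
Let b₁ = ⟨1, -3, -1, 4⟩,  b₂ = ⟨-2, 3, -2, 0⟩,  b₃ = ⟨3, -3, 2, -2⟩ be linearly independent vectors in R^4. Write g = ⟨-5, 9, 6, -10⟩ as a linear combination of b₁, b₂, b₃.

g = -4b₁ - 4b₂ - 3b₃

Set up the augmented matrix [b₁ | b₂ | b₃ | g] and row-reduce.
The system has the unique solution (a₁, a₂, a₃) = (-4, -4, -3).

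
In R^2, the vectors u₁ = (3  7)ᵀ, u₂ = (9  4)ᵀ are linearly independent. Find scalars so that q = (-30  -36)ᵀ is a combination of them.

q = -4u₁ - 2u₂

Solve the system with u₁, u₂ as columns and q as the right-hand side.
The system has the unique solution (a₁, a₂) = (-4, -2).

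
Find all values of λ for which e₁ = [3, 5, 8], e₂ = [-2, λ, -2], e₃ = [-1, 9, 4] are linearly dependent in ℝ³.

λ = 2

Dependence holds iff the 3×3 matrix [e₁ e₂ e₃] is singular.
The determinant works out to 20*λ - 40.
This vanishes exactly when λ = 2.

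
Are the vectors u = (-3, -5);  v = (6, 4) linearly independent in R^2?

Place the vectors as rows of a 2×2 matrix and reduce to echelon form.
The reduction yields 2 nonzero rows, so the rank is 2.
Since rank = 2 (the number of vectors), the set is linearly independent.

linearly independent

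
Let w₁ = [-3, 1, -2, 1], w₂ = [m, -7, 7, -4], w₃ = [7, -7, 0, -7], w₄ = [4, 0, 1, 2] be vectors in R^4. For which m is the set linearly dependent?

Place the vectors as rows of a 4×4 matrix; dependence ⇔ determinant zero.
Cofactor expansion gives det = 28*m - 518.
Setting this to zero gives m = 37/2.

m = 37/2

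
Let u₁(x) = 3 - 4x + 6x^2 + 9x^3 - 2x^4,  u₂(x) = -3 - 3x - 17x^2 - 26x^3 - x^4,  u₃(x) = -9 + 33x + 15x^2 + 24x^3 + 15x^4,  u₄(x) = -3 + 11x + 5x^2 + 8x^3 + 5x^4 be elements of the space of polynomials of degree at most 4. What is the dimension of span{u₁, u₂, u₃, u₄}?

2

Use coordinates relative to {1, x, …, x^4}.
Form the matrix with u₁, u₂, u₃, u₄ as columns and reduce.
Reduction leaves 2 leading entries, giving rank 2.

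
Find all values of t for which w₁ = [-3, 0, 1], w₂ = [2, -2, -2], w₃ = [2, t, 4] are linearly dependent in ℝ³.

t = 7

Place the vectors as rows of a 3×3 matrix; dependence ⇔ determinant zero.
Expanding, det = 28 - 4*t.
This vanishes exactly when t = 7.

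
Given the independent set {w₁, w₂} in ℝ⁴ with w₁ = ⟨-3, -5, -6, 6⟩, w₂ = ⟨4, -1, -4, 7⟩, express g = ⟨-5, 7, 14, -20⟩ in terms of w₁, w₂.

Since w₁, w₂ are independent, the coefficients expressing g are uniquely determined by a linear system.
Row-reducing the augmented matrix gives the unique coefficients (a₁, a₂) = (-1, -2).

g = -w₁ - 2w₂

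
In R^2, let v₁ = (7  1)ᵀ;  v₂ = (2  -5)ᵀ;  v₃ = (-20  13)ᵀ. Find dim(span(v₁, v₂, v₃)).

Row-reduce the 3×2 matrix with these as rows.
Reduction leaves 2 leading entries, giving rank 2.
(With 3 elements in a 2-dimensional space the rank is at most 2.)

2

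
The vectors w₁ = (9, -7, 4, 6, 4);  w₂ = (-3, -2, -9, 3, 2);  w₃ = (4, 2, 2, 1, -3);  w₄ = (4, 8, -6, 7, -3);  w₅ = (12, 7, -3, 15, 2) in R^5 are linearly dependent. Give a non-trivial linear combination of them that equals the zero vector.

Row-reduce the matrix with w₁, w₂, w₃, w₄, w₅ as columns; the null space gives the coefficients.
One solution (up to scaling) is (1, -1, -2, 2, -1).

w₁ - w₂ - 2w₃ + 2w₄ - w₅ = 0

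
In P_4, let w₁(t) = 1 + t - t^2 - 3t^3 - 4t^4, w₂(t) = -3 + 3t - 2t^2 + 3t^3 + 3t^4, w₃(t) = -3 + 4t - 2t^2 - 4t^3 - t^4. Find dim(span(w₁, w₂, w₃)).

dim = 3

Use coordinates relative to {1, t, …, t^4}.
Apply Gaussian elimination to the matrix whose rows are w₁, w₂, w₃.
Reduction leaves 3 leading entries, giving rank 3.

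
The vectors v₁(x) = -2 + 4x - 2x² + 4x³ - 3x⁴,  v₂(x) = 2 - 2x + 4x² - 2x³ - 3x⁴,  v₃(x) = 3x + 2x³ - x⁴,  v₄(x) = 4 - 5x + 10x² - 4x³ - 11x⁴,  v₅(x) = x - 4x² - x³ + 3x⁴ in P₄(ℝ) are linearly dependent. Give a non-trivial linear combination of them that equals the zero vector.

v₁ + 3v₂ - v₃ - v₄ = 0

Take coordinates with respect to {1, x, …, x⁴}.
Write the vectors as columns of a matrix and find a nonzero vector in its null space.
One solution (up to scaling) is (1, 3, -1, -1, 0).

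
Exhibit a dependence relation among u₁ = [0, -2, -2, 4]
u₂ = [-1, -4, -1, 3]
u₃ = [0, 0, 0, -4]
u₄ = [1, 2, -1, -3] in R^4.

u₁ - u₂ + u₃ - u₄ = 0

Write the vectors as columns of a matrix and find a nonzero vector in its null space.
One solution (up to scaling) is (1, -1, 1, -1).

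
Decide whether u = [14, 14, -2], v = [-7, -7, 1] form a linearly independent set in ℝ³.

linearly dependent

Row-reduce the matrix whose columns are u, v.
The reduction yields 1 nonzero row, so the rank is 1.
Since rank 1 < 2, the set is linearly dependent.
Indeed u + 2v = 0.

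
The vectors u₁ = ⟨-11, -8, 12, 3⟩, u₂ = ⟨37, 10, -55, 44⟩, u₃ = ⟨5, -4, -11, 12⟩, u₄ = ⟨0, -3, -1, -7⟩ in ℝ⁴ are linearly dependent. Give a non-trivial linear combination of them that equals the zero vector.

2u₁ + u₂ - 3u₃ + 2u₄ = 0

Write the vectors as columns of a matrix and find a nonzero vector in its null space.
A generator of the null space is (2, 1, -3, 2).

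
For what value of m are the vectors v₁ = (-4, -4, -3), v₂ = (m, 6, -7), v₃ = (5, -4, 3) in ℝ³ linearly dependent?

m = -45/4

The set is linearly dependent precisely when det[v₁; v₂; v₃] = 0.
Expanding, det = 24*m + 270.
Setting this to zero gives m = -45/4.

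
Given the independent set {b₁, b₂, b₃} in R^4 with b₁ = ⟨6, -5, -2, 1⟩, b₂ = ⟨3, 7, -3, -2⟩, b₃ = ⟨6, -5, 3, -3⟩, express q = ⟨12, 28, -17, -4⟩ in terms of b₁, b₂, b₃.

q = b₁ + 4b₂ - b₃

Set up the augmented matrix [b₁ | b₂ | b₃ | q] and row-reduce.
Back-substitution yields (a₁, a₂, a₃) = (1, 4, -1).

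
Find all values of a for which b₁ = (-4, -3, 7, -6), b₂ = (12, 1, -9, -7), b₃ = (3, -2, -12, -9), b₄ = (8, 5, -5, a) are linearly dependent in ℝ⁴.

The set is linearly dependent precisely when det[b₁; b₂; b₃; b₄] = 0.
Cofactor expansion gives det = 3780 - 420*a.
Solving 3780 - 420*a = 0 yields a = 9.

a = 9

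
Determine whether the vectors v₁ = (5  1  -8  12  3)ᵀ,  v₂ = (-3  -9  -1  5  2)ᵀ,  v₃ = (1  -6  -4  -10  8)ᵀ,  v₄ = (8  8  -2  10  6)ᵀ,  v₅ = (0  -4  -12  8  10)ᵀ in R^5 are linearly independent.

Form the 5×5 matrix with these as columns; its determinant is -83216.
A nonzero determinant means the columns are linearly independent.

linearly independent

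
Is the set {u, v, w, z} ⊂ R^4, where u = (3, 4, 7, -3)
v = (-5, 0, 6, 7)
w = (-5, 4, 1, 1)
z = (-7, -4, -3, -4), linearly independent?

linearly independent

Place the vectors as rows of a 4×4 matrix and reduce to echelon form.
The reduction yields 4 nonzero rows, so the rank is 4.
Since rank = 4 (the number of vectors), the set is linearly independent.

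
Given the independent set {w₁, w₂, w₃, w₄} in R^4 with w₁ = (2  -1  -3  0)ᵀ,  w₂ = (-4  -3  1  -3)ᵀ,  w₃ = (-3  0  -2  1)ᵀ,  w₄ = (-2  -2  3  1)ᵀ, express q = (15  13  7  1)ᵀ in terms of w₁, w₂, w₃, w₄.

q = -3w₁ - 2w₂ - 3w₃ - 2w₄

Set up the augmented matrix [w₁ | w₂ | w₃ | w₄ | q] and row-reduce.
Row-reducing the augmented matrix gives the unique coefficients (α₁, …, α₄) = (-3, -2, -3, -2).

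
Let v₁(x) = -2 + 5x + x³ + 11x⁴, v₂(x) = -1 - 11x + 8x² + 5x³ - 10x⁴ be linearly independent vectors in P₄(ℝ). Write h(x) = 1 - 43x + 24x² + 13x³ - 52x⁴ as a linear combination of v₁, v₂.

Take coordinate vectors relative to {1, x, …, x⁴}.
Set up the augmented matrix [v₁ | v₂ | h] and row-reduce.
Back-substitution yields (a₁, a₂) = (-2, 3).

h = -2v₁ + 3v₂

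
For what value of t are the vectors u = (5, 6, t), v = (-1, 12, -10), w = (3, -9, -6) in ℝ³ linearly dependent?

Dependence holds iff the 3×3 matrix [u v w] is singular.
The determinant works out to -27*t - 1026.
Solving -27*t - 1026 = 0 yields t = -38.

t = -38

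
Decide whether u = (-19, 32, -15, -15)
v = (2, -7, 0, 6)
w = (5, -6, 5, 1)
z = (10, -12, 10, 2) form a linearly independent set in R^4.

One vector is a scalar multiple of another, so the set is dependent.

linearly dependent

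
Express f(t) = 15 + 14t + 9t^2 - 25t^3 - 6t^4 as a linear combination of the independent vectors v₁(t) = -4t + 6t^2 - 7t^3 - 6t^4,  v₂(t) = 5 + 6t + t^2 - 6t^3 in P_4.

f = v₁ + 3v₂

Identify each element with its coordinate vector in ℝ⁵ via {1, t, …, t^4}.
Solve the system with v₁, v₂ as columns and f as the right-hand side.
Back-substitution yields (c₁, c₂) = (1, 3).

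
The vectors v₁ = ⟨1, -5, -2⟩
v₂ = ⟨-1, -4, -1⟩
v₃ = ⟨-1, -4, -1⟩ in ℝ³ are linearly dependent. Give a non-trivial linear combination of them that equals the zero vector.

v₂ - v₃ = 0

Row-reduce the matrix with v₁, v₂, v₃ as columns; the null space gives the coefficients.
One solution (up to scaling) is (0, 1, -1).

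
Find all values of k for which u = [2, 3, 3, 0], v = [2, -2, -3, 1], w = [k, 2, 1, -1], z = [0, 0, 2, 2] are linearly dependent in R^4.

k = 4/3

The set is linearly dependent precisely when det[u; v; w; z] = 0.
The determinant works out to 16 - 12*k.
Setting this to zero gives k = 4/3.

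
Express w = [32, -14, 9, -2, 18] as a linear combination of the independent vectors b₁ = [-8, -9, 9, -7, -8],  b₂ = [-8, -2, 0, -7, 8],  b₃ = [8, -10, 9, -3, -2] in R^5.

w = -2b₁ + b₂ + 3b₃

Since b₁, b₂, b₃ are independent, the coefficients expressing w are uniquely determined by a linear system.
The system has the unique solution (α₁, α₂, α₃) = (-2, 1, 3).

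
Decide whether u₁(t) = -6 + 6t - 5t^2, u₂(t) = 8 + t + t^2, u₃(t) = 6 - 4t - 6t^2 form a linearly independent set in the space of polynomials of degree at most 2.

linearly independent

Write each element as a coordinate vector in ℝ³ using {1, t, t^2}.
Form the 3×3 matrix with these as columns; its determinant is 526.
A nonzero determinant means the columns are linearly independent.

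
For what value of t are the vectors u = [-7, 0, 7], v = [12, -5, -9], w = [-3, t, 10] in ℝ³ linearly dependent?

t = -35/3

The vectors are dependent exactly when the determinant of the matrix with rows u, v, w vanishes.
The determinant works out to 21*t + 245.
Solving 21*t + 245 = 0 yields t = -35/3.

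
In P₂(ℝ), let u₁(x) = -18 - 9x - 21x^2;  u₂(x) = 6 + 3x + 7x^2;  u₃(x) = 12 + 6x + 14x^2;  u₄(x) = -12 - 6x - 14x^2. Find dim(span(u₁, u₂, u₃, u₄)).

Pass to coordinate vectors with respect to the basis {1, x, x^2}.
Put the 3×4 matrix [u₁|u₂|u₃|u₄] into echelon form.
Exactly 1 pivot survives; hence the rank is 1.
(With 4 elements in a 3-dimensional space the rank is at most 3.)

1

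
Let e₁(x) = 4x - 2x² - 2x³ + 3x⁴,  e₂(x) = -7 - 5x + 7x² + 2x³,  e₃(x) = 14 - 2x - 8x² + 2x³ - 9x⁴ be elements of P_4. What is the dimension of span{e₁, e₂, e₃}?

2

Use coordinates relative to {1, x, …, x⁴}.
Apply Gaussian elimination to the matrix whose rows are e₁, e₂, e₃.
Exactly 2 pivots survive; hence the rank is 2.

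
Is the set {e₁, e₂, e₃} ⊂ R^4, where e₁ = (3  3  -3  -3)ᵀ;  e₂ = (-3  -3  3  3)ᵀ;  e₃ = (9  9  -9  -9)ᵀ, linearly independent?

linearly dependent

Place the vectors as rows of a 3×4 matrix and reduce to echelon form.
The reduction yields 1 nonzero row, so the rank is 1.
Since rank 1 < 3, the set is linearly dependent.
Indeed e₁ + e₂ = 0.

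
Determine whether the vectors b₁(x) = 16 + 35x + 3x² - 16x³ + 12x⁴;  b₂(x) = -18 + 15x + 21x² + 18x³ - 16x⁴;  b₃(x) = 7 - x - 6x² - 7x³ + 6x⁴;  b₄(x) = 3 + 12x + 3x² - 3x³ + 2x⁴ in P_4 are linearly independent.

Take coordinates with respect to the standard basis {1, x, …, x⁴}.
Place the vectors as rows of a 4×5 matrix and reduce to echelon form.
The reduction yields 2 nonzero rows, so the rank is 2.
Since rank 2 < 4, the set is linearly dependent.

linearly dependent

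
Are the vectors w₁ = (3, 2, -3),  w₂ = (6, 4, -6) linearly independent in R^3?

One vector is a scalar multiple of another, so the set is dependent.

linearly dependent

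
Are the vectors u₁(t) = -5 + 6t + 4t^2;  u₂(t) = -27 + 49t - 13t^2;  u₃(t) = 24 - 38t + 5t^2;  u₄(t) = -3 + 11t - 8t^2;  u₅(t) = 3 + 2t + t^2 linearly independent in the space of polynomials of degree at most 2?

linearly dependent

Write each element as a coordinate vector in ℝ³ using {1, t, t^2}.
There are 5 vectors in a 3-dimensional space, so they cannot be linearly independent.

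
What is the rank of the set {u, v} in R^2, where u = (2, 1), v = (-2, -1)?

rank 1

Apply Gaussian elimination to the matrix whose rows are u, v.
There is 1 pivot column, so rank = 1.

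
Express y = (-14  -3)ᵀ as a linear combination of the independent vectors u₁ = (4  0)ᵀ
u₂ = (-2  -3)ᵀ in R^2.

y = -3u₁ + u₂

Since u₁, u₂ are independent, the coefficients expressing y are uniquely determined by a linear system.
Back-substitution yields (α₁, α₂) = (-3, 1).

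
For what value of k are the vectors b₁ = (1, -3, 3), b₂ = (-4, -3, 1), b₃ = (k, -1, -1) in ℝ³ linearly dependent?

k = -14/3

Place the vectors as rows of a 3×3 matrix; dependence ⇔ determinant zero.
Expanding, det = 6*k + 28.
This vanishes exactly when k = -14/3.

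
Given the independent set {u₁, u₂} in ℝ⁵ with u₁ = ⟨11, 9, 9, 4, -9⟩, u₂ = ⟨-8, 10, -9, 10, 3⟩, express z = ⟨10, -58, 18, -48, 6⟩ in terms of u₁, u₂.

z = -2u₁ - 4u₂

Set up the augmented matrix [u₁ | u₂ | z] and row-reduce.
Row-reducing the augmented matrix gives the unique coefficients (α₁, α₂) = (-2, -4).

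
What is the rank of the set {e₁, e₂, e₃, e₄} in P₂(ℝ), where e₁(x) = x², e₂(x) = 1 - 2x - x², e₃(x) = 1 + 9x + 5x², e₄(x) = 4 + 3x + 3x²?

Represent each element by its coordinate vector in ℝ³.
Form the matrix with e₁, e₂, e₃, e₄ as columns and reduce.
The echelon form has 3 nonzero rows, so the rank is 3.
(With 4 elements in a 3-dimensional space the rank is at most 3.)

rank 3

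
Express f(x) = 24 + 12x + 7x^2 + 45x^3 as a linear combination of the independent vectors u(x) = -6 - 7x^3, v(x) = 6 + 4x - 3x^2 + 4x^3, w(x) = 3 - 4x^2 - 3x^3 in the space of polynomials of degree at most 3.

Identify each element with its coordinate vector in ℝ⁴ via {1, x, …, x^3}.
Set up the augmented matrix [u | v | w | f] and row-reduce.
Back-substitution yields (a₁, a₂, a₃) = (-3, 3, -4).

f = -3u + 3v - 4w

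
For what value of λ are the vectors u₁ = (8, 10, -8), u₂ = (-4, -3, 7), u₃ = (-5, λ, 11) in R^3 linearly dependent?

Dependence holds iff the 3×3 matrix [u₁ u₂ u₃] is singular.
Expanding, det = -24*λ - 54.
Setting this to zero gives λ = -9/4.

λ = -9/4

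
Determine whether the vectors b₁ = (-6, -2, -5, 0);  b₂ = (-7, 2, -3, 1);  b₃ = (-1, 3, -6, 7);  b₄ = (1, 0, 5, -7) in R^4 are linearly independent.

The matrix [b₁|b₂|b₃|b₄] has determinant -612.
A nonzero determinant means the columns are linearly independent.

linearly independent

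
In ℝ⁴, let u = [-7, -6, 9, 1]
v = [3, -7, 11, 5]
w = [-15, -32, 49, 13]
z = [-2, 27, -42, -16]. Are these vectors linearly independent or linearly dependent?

linearly dependent

The matrix [u|v|w|z] has determinant 0.
A zero determinant means the columns are linearly dependent.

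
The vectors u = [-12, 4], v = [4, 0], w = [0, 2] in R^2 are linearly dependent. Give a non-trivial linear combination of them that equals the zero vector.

u + 3v - 2w = 0

Write the vectors as columns of a matrix and find a nonzero vector in its null space.
One solution (up to scaling) is (1, 3, -2).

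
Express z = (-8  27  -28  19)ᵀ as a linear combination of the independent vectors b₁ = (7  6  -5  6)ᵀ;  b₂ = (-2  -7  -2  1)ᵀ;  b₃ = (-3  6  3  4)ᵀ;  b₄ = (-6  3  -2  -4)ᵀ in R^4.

Since b₁, b₂, b₃, b₄ are independent, the coefficients expressing z are uniquely determined by a linear system.
Row-reducing the augmented matrix gives the unique coefficients (α₁, …, α₄) = (4, 3, 2, 4).

z = 4b₁ + 3b₂ + 2b₃ + 4b₄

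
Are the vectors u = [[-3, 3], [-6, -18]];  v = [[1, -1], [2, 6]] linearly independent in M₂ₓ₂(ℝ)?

Take coordinates with respect to the standard basis {E₁₁, E₁₂, E₂₁, E₂₂}.
Place the vectors as rows of a 2×4 matrix and reduce to echelon form.
The reduction yields 1 nonzero row, so the rank is 1.
Since rank 1 < 2, the set is linearly dependent.

linearly dependent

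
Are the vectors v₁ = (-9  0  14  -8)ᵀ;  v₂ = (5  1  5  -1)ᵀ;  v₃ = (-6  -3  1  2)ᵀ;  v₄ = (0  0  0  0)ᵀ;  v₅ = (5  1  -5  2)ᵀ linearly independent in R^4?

There are 5 vectors in a 4-dimensional space, so they cannot be linearly independent.

linearly dependent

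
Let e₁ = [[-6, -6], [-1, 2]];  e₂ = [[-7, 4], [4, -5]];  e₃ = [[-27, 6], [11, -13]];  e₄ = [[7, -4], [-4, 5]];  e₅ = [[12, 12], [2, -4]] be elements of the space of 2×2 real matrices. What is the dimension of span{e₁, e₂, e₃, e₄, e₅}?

Pass to coordinate vectors with respect to the basis {E₁₁, E₁₂, E₂₁, E₂₂}.
Form the matrix with e₁, e₂, e₃, e₄, e₅ as columns and reduce.
Reduction leaves 2 leading entries, giving rank 2.
(With 5 elements in a 4-dimensional space the rank is at most 4.)

dim = 2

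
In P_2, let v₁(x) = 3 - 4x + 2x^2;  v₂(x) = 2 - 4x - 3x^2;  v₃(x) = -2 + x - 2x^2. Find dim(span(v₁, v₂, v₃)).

dim = 3

Use coordinates relative to {1, x, x^2}.
Form the matrix with v₁, v₂, v₃ as columns and reduce.
Reduction leaves 3 leading entries, giving rank 3.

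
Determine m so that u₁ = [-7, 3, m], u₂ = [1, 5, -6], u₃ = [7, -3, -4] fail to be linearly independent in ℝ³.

Dependence holds iff the 3×3 matrix [u₁ u₂ u₃] is singular.
The determinant works out to 152 - 38*m.
Solving 152 - 38*m = 0 yields m = 4.

m = 4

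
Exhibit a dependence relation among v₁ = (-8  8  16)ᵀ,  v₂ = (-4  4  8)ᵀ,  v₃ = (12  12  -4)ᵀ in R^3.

Set up α₁v₁ + … + α₃v₃ = 0 and solve the homogeneous system.
The free variable yields coefficients (1, -2, 0) (any nonzero multiple also works).

v₁ - 2v₂ = 0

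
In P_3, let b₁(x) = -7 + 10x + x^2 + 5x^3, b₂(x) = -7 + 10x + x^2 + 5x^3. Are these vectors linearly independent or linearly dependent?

Write each element as a coordinate vector in ℝ⁴ using {1, x, …, x^3}.
Place the vectors as rows of a 2×4 matrix and reduce to echelon form.
The reduction yields 1 nonzero row, so the rank is 1.
Since rank 1 < 2, the set is linearly dependent.
Indeed b₁ - b₂ = 0.

linearly dependent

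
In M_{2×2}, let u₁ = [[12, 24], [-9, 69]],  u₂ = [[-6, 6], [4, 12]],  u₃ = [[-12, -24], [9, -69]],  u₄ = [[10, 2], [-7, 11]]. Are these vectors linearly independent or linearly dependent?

Take coordinates with respect to the standard basis {E₁₁, E₁₂, E₂₁, E₂₂}.
Row-reduce the matrix whose columns are u₁, u₂, u₃, u₄.
The reduction yields 2 nonzero rows, so the rank is 2.
Since rank 2 < 4, the set is linearly dependent.

linearly dependent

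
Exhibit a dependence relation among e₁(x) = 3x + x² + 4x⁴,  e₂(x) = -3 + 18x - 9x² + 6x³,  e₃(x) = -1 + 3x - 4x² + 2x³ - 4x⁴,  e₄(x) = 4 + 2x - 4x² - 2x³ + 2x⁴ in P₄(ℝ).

3e₁ - e₂ + 3e₃ = 0

Write each element as a vector in ℝ⁵ using {1, x, …, x⁴}.
Set up α₁e₁ + … + α₄e₄ = 0 and solve the homogeneous system.
One solution (up to scaling) is (3, -1, 3, 0).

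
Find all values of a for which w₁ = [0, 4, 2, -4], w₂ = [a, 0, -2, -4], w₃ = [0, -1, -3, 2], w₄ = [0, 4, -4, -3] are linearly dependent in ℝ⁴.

a = 0

Place the vectors as rows of a 4×4 matrix; dependence ⇔ determinant zero.
The determinant works out to -14*a.
This vanishes exactly when a = 0.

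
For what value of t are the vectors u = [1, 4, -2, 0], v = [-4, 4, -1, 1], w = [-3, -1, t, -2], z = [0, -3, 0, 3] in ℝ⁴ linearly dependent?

Place the vectors as rows of a 4×4 matrix; dependence ⇔ determinant zero.
Expanding, det = 63*t - 135.
This vanishes exactly when t = 15/7.

t = 15/7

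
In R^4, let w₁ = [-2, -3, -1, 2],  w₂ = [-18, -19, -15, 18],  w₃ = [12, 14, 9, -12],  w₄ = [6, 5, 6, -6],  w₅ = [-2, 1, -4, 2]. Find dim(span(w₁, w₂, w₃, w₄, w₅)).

2

Put the 4×5 matrix [w₁|w₂|w₃|w₄|w₅] into echelon form.
The echelon form has 2 nonzero rows, so the rank is 2.
(With 5 elements in a 4-dimensional space the rank is at most 4.)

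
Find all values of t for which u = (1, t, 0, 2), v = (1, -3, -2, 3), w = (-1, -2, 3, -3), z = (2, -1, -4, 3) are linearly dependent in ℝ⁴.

Place the vectors as rows of a 4×4 matrix; dependence ⇔ determinant zero.
Cofactor expansion gives det = 3*t + 34.
Solving 3*t + 34 = 0 yields t = -34/3.

t = -34/3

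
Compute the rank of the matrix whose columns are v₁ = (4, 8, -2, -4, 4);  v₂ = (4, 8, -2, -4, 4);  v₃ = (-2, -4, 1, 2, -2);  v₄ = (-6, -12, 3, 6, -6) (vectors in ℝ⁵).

Apply Gaussian elimination to the matrix whose rows are v₁, v₂, v₃, v₄.
There is 1 pivot column, so rank = 1.

1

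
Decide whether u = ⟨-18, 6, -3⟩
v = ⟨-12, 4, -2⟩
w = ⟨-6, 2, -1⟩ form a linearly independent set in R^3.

linearly dependent

Form the 3×3 matrix with these as columns; its determinant is 0.
A zero determinant means the columns are linearly dependent.
Indeed 2u - 3v = 0.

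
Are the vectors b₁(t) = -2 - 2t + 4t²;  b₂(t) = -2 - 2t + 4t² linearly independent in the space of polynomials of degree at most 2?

Write each element as a coordinate vector in ℝ³ using {1, t, t²}.
Two of the vectors are equal, giving an immediate dependence.

linearly dependent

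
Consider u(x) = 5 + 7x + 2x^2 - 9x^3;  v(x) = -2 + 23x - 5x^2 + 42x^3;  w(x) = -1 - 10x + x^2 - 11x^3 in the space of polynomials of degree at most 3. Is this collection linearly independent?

Write each element as a coordinate vector in ℝ⁴ using {1, x, …, x^3}.
Row-reduce the matrix whose columns are u, v, w.
The reduction yields 2 nonzero rows, so the rank is 2.
Since rank 2 < 3, the set is linearly dependent.
Indeed u + v + 3w = 0.

linearly dependent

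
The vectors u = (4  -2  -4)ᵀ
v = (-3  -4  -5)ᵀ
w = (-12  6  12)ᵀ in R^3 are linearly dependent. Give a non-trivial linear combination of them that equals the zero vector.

3u + w = 0

Solve the homogeneous system with u, v, w as columns by row-reducing the coefficient matrix.
The free variable yields coefficients (3, 0, 1) (any nonzero multiple also works).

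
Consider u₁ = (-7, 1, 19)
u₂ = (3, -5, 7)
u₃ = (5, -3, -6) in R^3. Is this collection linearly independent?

Row-reduce the matrix whose columns are u₁, u₂, u₃.
The reduction yields 2 nonzero rows, so the rank is 2.
Since rank 2 < 3, the set is linearly dependent.
Indeed u₁ - u₂ + 2u₃ = 0.

linearly dependent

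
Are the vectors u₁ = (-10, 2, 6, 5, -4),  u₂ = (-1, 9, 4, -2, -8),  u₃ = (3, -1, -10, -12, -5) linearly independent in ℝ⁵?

linearly independent

Place the vectors as rows of a 3×5 matrix and reduce to echelon form.
The reduction yields 3 nonzero rows, so the rank is 3.
Since rank = 3 (the number of vectors), the set is linearly independent.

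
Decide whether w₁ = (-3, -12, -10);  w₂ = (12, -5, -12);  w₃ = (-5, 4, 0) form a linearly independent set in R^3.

Row-reduce the matrix whose columns are w₁, w₂, w₃.
The reduction yields 3 nonzero rows, so the rank is 3.
Since rank = 3 (the number of vectors), the set is linearly independent.

linearly independent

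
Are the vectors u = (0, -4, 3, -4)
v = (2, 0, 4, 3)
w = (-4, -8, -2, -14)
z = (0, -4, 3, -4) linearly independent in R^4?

linearly dependent

Place the vectors as rows of a 4×4 matrix and reduce to echelon form.
The reduction yields 2 nonzero rows, so the rank is 2.
Since rank 2 < 4, the set is linearly dependent.
Indeed 2u - 2v - w = 0.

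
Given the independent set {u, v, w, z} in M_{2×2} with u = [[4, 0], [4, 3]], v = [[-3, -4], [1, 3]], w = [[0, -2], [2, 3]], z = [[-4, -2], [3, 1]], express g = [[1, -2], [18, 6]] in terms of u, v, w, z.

g = 4u + v - 4w + 3z

Identify each element with its coordinate vector in ℝ⁴ via {E₁₁, E₁₂, E₂₁, E₂₂}.
Solve the system with u, v, w, z as columns and g as the right-hand side.
The system has the unique solution (α₁, …, α₄) = (4, 1, -4, 3).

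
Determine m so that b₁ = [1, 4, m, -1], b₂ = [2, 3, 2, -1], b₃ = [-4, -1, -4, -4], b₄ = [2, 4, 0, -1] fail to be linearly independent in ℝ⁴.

m = -19/6

The set is linearly dependent precisely when det[b₁; b₂; b₃; b₄] = 0.
Cofactor expansion gives det = 12*m + 38.
Solving 12*m + 38 = 0 yields m = -19/6.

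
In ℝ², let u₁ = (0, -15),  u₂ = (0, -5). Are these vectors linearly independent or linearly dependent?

linearly dependent

Form the 2×2 matrix with these as columns; its determinant is 0.
A zero determinant means the columns are linearly dependent.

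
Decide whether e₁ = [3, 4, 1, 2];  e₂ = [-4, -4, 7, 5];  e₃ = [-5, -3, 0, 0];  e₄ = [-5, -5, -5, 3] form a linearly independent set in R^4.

linearly independent

Form the 4×4 matrix with these as columns; its determinant is -700.
A nonzero determinant means the columns are linearly independent.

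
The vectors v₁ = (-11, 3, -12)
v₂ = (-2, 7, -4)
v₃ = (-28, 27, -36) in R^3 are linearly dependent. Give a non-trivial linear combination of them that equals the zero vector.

Write the vectors as columns of a matrix and find a nonzero vector in its null space.
The free variable yields coefficients (2, 3, -1) (any nonzero multiple also works).

2v₁ + 3v₂ - v₃ = 0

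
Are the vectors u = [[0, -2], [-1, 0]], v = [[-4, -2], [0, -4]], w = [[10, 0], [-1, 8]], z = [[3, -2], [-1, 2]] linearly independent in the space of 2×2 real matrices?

linearly dependent

Write each element as a coordinate vector in ℝ⁴ using {E₁₁, E₁₂, E₂₁, E₂₂}.
Place the vectors as rows of a 4×4 matrix and reduce to echelon form.
The reduction yields 3 nonzero rows, so the rank is 3.
Since rank 3 < 4, the set is linearly dependent.
Indeed u + v + w - 2z = 0.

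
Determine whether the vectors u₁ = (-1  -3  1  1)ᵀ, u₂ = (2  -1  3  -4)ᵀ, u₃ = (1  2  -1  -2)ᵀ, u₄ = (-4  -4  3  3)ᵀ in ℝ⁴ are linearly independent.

linearly independent

The matrix [u₁|u₂|u₃|u₄] has determinant 40.
A nonzero determinant means the columns are linearly independent.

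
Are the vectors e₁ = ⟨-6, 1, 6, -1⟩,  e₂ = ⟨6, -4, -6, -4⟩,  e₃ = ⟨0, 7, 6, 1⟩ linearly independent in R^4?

linearly independent

Row-reduce the matrix whose columns are e₁, e₂, e₃.
The reduction yields 3 nonzero rows, so the rank is 3.
Since rank = 3 (the number of vectors), the set is linearly independent.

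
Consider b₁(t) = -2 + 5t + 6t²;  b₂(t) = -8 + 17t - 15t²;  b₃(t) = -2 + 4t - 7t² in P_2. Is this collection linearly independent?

linearly dependent

Write each element as a coordinate vector in ℝ³ using {1, t, t²}.
The matrix [b₁|b₂|b₃] has determinant 0.
A zero determinant means the columns are linearly dependent.
Indeed b₁ - b₂ + 3b₃ = 0.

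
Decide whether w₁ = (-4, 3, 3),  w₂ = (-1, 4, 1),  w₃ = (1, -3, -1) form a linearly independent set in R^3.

linearly independent

Row-reduce the matrix whose columns are w₁, w₂, w₃.
The reduction yields 3 nonzero rows, so the rank is 3.
Since rank = 3 (the number of vectors), the set is linearly independent.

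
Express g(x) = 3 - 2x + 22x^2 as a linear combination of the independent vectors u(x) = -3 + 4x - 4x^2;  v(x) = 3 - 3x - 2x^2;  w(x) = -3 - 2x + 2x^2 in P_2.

Work in coordinates with respect to the standard basis {1, x, x^2}.
Set up the augmented matrix [u | v | w | g] and row-reduce.
Back-substitution yields (α₁, α₂, α₃) = (-4, -4, -1).

g = -4u - 4v - w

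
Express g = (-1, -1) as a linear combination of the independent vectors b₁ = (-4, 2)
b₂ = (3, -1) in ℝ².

Set up the augmented matrix [b₁ | b₂ | g] and row-reduce.
Back-substitution yields (α₁, α₂) = (-2, -3).

g = -2b₁ - 3b₂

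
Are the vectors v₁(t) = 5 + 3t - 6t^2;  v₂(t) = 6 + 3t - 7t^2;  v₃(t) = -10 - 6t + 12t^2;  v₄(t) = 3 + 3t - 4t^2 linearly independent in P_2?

linearly dependent

Take coordinates with respect to the standard basis {1, t, t^2}.
There are 4 vectors in a 3-dimensional space, so they cannot be linearly independent.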